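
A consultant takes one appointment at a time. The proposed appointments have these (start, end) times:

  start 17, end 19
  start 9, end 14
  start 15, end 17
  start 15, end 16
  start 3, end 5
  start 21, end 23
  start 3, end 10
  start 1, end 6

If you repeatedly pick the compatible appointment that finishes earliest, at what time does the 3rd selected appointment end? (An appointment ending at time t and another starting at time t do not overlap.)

Sort by end time and greedily take each interval whose start is ≥ the last chosen end.
By end time: (3,5), (1,6), (3,10), (9,14), (15,16), (15,17), (17,19), (21,23).
Pick (3,5); next start ≥ 5 → (9,14); next start ≥ 14 → (15,16); next start ≥ 16 → (17,19); next start ≥ 19 → (21,23).
Selected: (3,5) (9,14) (15,16) (17,19) (21,23)

16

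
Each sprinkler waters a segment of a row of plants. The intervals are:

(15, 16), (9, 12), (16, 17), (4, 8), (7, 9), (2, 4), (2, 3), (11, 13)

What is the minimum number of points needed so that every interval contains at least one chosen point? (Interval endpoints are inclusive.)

4

By right end: [2,3]  [2,4]  [4,8]  [7,9]  [9,12]  [11,13]  [15,16]  [16,17]
[2,3] uncovered → point at 3; [4,8] uncovered → point at 8; [9,12] uncovered → point at 12; [15,16] uncovered → point at 16.
Points: 3, 8, 12, 16 (4 total).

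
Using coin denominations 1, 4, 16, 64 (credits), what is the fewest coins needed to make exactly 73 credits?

4

73 − 1×64→9 − 2×4→1 − 1×1→0
Total coins = 1 + 2 + 1 = 4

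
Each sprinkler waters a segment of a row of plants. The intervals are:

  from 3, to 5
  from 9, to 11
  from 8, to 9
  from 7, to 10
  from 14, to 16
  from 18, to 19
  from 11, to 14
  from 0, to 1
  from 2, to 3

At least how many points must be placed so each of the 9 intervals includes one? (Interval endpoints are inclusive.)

Process intervals by earliest right end; each time one isn't hit yet, stab at its right endpoint.
Sorted: [0,1] [2,3] [3,5] [8,9] [7,10] [9,11] [11,14] [14,16] [18,19]
{[0,1]} hit by 1; {[2,3],[3,5]} hit by 3; {[8,9],[7,10],[9,11]} hit by 9; {[11,14],[14,16]} hit by 14; {[18,19]} hit by 19.
Points: 1, 3, 9, 14, 19 (5 total).

5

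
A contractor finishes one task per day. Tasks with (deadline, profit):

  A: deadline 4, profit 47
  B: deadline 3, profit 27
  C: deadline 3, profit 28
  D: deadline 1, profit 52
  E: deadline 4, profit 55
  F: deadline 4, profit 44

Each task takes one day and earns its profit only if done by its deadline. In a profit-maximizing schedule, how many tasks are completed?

4

By profit: E(d4,55), D(d1,52), A(d4,47), F(d4,44), C(d3,28), B(d3,27)
E→slot 4; D→slot 1; A→slot 3; F→slot 2; C skipped; B skipped.
4 of 6 scheduled.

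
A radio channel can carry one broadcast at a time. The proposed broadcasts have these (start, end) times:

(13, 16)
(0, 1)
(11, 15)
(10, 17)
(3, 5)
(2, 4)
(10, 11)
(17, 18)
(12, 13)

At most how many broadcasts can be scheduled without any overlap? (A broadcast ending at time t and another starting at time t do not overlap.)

6

Order by finish time; keep every interval that doesn't clash with the previous kept one.
Sorted by end: (0,1)  (2,4)  (3,5)  (10,11)  (12,13)  (11,15)  (13,16)  (10,17)  (17,18)
take (0,1); take (2,4); skip (3,5); take (10,11); take (12,13); take (13,16); take (17,18).
Selected 6 broadcasts.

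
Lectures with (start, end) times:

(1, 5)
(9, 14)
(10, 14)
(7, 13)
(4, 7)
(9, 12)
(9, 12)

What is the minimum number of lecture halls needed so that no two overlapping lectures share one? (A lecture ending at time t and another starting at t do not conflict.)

The answer is the maximum number of intervals overlapping at any instant.
starts: [1, 4, 7, 9, 9, 9, 10]
ends:   [5, 7, 12, 12, 13, 14, 14]
s1→1 s4→2 e5→1 e7→0 s7→1 s9→2 s9→3 s9→4 s10→5  — peak 5.

5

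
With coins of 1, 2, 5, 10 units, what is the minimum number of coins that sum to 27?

4

Greedy: take as many of the largest coin as possible, then repeat with the remainder.
27 − 2×10→7 − 1×5→2 − 1×2→0
Total coins = 2 + 1 + 1 = 4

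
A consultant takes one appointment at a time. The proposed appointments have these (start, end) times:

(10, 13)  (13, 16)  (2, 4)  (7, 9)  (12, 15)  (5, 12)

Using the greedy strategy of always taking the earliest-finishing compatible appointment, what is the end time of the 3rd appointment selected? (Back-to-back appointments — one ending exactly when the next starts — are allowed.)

By end time: (2,4), (7,9), (5,12), (10,13), (12,15), (13,16).
Pick (2,4); next start ≥ 4 → (7,9); next start ≥ 9 → (10,13); next start ≥ 13 → (13,16).
Selected: (2,4) (7,9) (10,13) (13,16)

13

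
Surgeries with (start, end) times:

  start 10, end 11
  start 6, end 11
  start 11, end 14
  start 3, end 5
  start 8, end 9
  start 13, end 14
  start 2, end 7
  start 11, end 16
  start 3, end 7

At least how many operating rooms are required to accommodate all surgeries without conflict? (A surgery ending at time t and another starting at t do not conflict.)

Count concurrent intervals with a sweep; the peak is the room count.
starts: [2, 3, 3, 6, 8, 10, 11, 11, 13]
ends:   [5, 7, 7, 9, 11, 11, 14, 14, 16]
s2→1 s3→2 s3→3  — peak 3.

3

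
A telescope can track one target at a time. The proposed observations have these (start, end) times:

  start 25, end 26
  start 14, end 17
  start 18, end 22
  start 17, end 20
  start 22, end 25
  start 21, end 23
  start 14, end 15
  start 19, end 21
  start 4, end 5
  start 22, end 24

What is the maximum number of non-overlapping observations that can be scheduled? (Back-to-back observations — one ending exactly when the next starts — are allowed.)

Order by finish time; keep every interval that doesn't clash with the previous kept one.
Sorted by end: (4,5)  (14,15)  (14,17)  (17,20)  (19,21)  (18,22)  (21,23)  (22,24)  (22,25)  (25,26)
take (4,5); take (14,15); take (17,20); take (21,23); take (25,26).
Selected 5 observations.

5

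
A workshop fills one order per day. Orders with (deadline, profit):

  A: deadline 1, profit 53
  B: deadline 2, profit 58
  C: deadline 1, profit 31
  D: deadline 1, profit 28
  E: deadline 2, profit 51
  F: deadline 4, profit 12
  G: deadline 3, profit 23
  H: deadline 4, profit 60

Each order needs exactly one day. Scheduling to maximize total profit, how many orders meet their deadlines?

Take jobs in profit order; each goes to the latest open slot no later than its deadline.
Profit order: H=60 B=58 A=53 E=51 C=31 D=28 G=23 F=12
Assign: H→slot 4, B→slot 2, A→slot 1, E skipped, C skipped, D skipped, G→slot 3, F skipped.
Slots: [1:A] [2:B] [3:G] [4:H]
4 of 8 scheduled.

4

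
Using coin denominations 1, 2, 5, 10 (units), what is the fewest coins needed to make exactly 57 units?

7

57 − 5×10→7 − 1×5→2 − 1×2→0
Total coins = 5 + 1 + 1 = 7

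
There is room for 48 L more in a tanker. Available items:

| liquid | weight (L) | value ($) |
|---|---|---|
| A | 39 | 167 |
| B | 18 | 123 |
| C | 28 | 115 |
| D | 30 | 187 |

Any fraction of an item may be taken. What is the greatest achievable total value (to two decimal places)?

Ratios (sorted): B 6.83, D 6.23, A 4.28, C 4.11
take B (18 @ 123); take D (30 @ 187). Capacity used 48/48.
Total value = 310.00

310.00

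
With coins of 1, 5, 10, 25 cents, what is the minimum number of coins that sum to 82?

6

82 = 3×25 + 1×5 + 2×1
Total coins = 3 + 1 + 2 = 6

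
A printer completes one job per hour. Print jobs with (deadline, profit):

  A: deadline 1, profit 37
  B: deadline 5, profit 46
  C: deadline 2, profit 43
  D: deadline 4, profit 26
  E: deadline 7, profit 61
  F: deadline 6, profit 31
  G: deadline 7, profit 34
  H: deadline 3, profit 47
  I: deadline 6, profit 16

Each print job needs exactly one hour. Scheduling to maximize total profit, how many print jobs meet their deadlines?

Profit order: E=61 H=47 B=46 C=43 A=37 G=34 F=31 D=26 I=16
Assign: E→slot 7, H→slot 3, B→slot 5, C→slot 2, A→slot 1, G→slot 6, F→slot 4, D skipped, I skipped.
Slots: [1:A] [2:C] [3:H] [4:F] [5:B] [6:G] [7:E]
7 of 9 scheduled.

7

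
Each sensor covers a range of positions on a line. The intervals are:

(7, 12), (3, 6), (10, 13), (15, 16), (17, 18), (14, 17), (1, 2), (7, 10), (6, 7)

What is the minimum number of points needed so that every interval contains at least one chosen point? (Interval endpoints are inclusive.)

Process intervals by earliest right end; each time one isn't hit yet, stab at its right endpoint.
Sorted: [1,2] [3,6] [6,7] [7,10] [7,12] [10,13] [15,16] [14,17] [17,18]
{[1,2]} hit by 2; {[3,6],[6,7]} hit by 6; {[7,10],[7,12],[10,13]} hit by 10; {[15,16],[14,17]} hit by 16; {[17,18]} hit by 18.
Points: 2, 6, 10, 16, 18 (5 total).

5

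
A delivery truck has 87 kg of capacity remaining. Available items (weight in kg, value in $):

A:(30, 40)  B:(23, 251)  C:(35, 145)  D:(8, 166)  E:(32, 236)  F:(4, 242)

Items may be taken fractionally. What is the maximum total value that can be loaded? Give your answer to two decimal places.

977.86

Order: F (242/4=60.50) > D (166/8=20.75) > B (251/23=10.91) > E (236/32=7.38) > C (145/35=4.14) > A (40/30=1.33)
Fill: take F (4 @ 242) → take D (8 @ 166) → take B (23 @ 251) → take E (32 @ 236) → take 20/35 of C → 82.86; 87/87 used.
Total value = 977.86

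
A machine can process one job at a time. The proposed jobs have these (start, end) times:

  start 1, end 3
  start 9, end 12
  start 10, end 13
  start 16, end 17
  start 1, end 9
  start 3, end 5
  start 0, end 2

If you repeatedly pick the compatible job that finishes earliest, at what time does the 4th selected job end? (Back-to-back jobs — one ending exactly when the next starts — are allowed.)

17

Order by finish time; keep every interval that doesn't clash with the previous kept one.
Sorted by end: (0,2)  (1,3)  (3,5)  (1,9)  (9,12)  (10,13)  (16,17)
take (0,2); take (3,5); skip (1,9); take (9,12); skip (10,13); take (16,17).
Selected: (0,2) (3,5) (9,12) (16,17)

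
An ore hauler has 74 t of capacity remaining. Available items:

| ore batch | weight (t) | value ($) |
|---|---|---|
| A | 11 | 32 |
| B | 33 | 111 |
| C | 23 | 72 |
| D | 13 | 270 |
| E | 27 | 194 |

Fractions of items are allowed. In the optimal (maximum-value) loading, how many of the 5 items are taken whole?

Order: D (270/13=20.77) > E (194/27=7.19) > B (111/33=3.36) > C (72/23=3.13) > A (32/11=2.91)
Fill: take D (13 @ 270) → take E (27 @ 194) → take B (33 @ 111) → take 1/23 of C → 3.13; 74/74 used.
3 item(s) taken whole; one partial (take 1/23 of C).

3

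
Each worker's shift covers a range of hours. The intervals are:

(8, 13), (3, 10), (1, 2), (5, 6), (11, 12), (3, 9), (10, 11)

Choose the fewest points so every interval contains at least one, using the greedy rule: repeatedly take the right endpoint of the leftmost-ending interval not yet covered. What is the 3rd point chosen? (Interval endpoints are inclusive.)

11

Sort by right endpoint; whenever an interval is uncovered, place a point at its right end.
Sorted: [1,2] [5,6] [3,9] [3,10] [10,11] [11,12] [8,13]
{[1,2]} hit by 2; {[5,6],[3,9],[3,10]} hit by 6; {[10,11],[11,12],[8,13]} hit by 11.
Points: 2, 6, 11 (3 total).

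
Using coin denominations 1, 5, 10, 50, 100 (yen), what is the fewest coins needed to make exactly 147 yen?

Greedy: take as many of the largest coin as possible, then repeat with the remainder.
147 − 1×100→47 − 4×10→7 − 1×5→2 − 2×1→0
Total coins = 1 + 4 + 1 + 2 = 8

8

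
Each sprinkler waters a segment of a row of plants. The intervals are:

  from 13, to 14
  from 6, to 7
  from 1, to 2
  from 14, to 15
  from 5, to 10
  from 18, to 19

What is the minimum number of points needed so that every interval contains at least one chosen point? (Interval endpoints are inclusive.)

Sort by right endpoint; whenever an interval is uncovered, place a point at its right end.
Sorted: [1,2] [6,7] [5,10] [13,14] [14,15] [18,19]
{[1,2]} hit by 2; {[6,7],[5,10]} hit by 7; {[13,14],[14,15]} hit by 14; {[18,19]} hit by 19.
Points: 2, 7, 14, 19 (4 total).

4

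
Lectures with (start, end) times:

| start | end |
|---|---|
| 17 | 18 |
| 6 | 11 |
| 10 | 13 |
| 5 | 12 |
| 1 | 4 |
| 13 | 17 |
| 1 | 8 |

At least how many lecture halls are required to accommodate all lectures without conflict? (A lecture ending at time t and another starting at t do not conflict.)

The answer is the maximum number of intervals overlapping at any instant.
starts: [1, 1, 5, 6, 10, 13, 17]
ends:   [4, 8, 11, 12, 13, 17, 18]
s1→1 s1→2 e4→1 s5→2 s6→3  — peak 3.

3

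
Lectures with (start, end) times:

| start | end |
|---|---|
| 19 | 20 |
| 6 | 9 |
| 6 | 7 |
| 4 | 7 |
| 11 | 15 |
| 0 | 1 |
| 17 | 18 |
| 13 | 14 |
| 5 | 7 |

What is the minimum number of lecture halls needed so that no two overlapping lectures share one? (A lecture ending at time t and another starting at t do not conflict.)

starts: [0, 4, 5, 6, 6, 11, 13, 17, 19]
ends:   [1, 7, 7, 7, 9, 14, 15, 18, 20]
s0→1 e1→0 s4→1 s5→2 s6→3 s6→4  — peak 4.

4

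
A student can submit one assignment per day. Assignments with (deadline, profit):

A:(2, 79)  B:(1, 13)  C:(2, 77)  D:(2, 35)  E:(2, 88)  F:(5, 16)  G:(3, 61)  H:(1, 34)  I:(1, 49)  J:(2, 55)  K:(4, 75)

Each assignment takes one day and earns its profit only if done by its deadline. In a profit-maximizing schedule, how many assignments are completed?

5

Take jobs in profit order; each goes to the latest open slot no later than its deadline.
Profit order: E=88 A=79 C=77 K=75 G=61 J=55 I=49 D=35 H=34 F=16 B=13
Assign: E→slot 2, A→slot 1, C skipped, K→slot 4, G→slot 3, J skipped, I skipped, D skipped, H skipped, F→slot 5, B skipped.
Slots: [1:A] [2:E] [3:G] [4:K] [5:F]
5 of 11 scheduled.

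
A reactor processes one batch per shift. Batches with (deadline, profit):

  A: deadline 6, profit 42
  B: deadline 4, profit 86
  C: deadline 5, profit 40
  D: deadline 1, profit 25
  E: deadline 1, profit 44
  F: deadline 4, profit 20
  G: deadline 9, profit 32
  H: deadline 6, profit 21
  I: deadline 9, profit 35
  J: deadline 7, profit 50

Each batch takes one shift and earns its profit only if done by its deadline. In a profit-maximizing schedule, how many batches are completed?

Profit order: B=86 J=50 E=44 A=42 C=40 I=35 G=32 D=25 H=21 F=20
Assign: B→slot 4, J→slot 7, E→slot 1, A→slot 6, C→slot 5, I→slot 9, G→slot 8, D skipped, H→slot 3, F→slot 2.
Slots: [1:E] [2:F] [3:H] [4:B] [5:C] [6:A] [7:J] [8:G] [9:I]
9 of 10 scheduled.

9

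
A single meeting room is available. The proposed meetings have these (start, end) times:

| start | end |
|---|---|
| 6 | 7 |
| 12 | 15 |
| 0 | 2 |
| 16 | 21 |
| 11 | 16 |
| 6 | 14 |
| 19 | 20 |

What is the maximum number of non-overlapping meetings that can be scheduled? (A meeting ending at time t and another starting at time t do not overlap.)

Order by finish time; keep every interval that doesn't clash with the previous kept one.
Sorted by end: (0,2)  (6,7)  (6,14)  (12,15)  (11,16)  (19,20)  (16,21)
take (0,2); take (6,7); skip (6,14); take (12,15); take (19,20); skip (16,21).
Selected 4 meetings.

4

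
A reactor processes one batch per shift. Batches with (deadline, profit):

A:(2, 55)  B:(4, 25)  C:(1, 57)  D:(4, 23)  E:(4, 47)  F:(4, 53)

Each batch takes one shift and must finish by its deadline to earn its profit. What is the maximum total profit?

212

Profit order: C=57 A=55 F=53 E=47 B=25 D=23
Assign: C→slot 1, A→slot 2, F→slot 4, E→slot 3, B skipped, D skipped.
Slots: [1:C] [2:A] [3:E] [4:F]
Profit = 57 + 55 + 47 + 53 = 212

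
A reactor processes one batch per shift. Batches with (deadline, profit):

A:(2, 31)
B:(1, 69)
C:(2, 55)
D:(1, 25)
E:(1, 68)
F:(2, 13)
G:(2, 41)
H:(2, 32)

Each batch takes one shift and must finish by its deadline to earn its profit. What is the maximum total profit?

124

By profit: B(d1,69), E(d1,68), C(d2,55), G(d2,41), H(d2,32), A(d2,31), D(d1,25), F(d2,13)
B→slot 1; E skipped; C→slot 2; G skipped; H skipped; A skipped; D skipped; F skipped.
Profit = 69 + 55 = 124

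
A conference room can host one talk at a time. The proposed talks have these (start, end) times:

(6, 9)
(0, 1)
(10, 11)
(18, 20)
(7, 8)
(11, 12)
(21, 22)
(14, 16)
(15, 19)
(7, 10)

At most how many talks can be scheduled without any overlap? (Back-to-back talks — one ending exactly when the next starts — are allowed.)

7

Sort by end time and greedily take each interval whose start is ≥ the last chosen end.
Sorted by end: (0,1)  (7,8)  (6,9)  (7,10)  (10,11)  (11,12)  (14,16)  (15,19)  (18,20)  (21,22)
take (0,1); take (7,8); skip (7,10); take (10,11); take (11,12); take (14,16); take (18,20); take (21,22).
Selected 7 talks.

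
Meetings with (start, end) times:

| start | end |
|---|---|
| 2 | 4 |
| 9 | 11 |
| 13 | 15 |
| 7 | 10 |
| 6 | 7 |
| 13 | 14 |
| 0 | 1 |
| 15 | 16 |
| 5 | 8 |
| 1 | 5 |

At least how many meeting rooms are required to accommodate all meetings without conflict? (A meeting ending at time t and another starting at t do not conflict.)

2

Events (time:±→running): 0:+→1 1:-→0 1:+→1 2:+→2 … peak 2.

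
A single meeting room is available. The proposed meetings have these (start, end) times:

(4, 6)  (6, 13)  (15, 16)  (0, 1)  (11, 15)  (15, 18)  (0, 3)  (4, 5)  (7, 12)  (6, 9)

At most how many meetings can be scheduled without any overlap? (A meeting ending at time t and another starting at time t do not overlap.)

5

Greedy by earliest finish: after sorting by end time, pick each interval compatible with the last pick.
By end time: (0,1), (0,3), (4,5), (4,6), (6,9), (7,12), (6,13), (11,15), (15,16), (15,18).
Pick (0,1); next start ≥ 1 → (4,5); next start ≥ 5 → (6,9); next start ≥ 9 → (11,15); next start ≥ 15 → (15,16).
Selected 5 meetings.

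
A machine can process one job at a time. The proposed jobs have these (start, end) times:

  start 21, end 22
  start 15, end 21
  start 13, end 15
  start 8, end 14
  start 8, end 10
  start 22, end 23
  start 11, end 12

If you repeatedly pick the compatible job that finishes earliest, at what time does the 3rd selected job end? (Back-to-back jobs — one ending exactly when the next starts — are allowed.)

Sorted by end: (8,10)  (11,12)  (8,14)  (13,15)  (15,21)  (21,22)  (22,23)
take (8,10); take (11,12); skip (8,14); take (13,15); take (15,21); take (21,22); take (22,23).
Selected: (8,10) (11,12) (13,15) (15,21) (21,22) (22,23)

15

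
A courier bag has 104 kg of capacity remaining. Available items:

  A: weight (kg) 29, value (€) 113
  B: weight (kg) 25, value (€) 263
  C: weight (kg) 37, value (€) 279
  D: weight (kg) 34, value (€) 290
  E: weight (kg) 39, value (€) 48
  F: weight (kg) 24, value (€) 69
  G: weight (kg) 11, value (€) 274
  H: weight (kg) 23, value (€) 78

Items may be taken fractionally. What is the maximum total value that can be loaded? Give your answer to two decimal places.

Greedy by value/weight ratio, highest first.
Ratios (sorted): G 24.91, B 10.52, D 8.53, C 7.54, A 3.90, H 3.39, F 2.88, E 1.23
take G (11 @ 274); take B (25 @ 263); take D (34 @ 290); take 34/37 of C → 256.38. Capacity used 104/104.
Total value = 1083.38

1083.38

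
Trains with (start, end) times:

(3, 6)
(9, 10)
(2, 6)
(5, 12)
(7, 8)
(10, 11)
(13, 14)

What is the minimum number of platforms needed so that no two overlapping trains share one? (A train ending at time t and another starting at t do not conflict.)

3

Events (time:±→running): 2:+→1 3:+→2 5:+→3 … peak 3.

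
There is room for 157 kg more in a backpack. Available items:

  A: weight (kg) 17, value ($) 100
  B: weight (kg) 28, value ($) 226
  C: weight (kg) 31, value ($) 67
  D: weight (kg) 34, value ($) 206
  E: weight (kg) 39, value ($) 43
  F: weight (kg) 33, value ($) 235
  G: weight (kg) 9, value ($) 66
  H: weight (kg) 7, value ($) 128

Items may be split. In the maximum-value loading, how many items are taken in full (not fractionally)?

Sort by value per unit weight and fill in that order.
Ratios (sorted): H 18.29, B 8.07, G 7.33, F 7.12, D 6.06, A 5.88, C 2.16, E 1.10
take H (7 @ 128); take B (28 @ 226); take G (9 @ 66); take F (33 @ 235); take D (34 @ 206); take A (17 @ 100); take 29/31 of C → 62.68. Capacity used 157/157.
6 item(s) taken whole; one partial (take 29/31 of C).

6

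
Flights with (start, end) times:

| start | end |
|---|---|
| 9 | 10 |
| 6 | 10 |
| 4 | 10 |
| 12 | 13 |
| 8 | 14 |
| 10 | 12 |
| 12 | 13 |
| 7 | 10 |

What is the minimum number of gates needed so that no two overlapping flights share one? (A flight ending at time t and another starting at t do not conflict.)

5

Count concurrent intervals with a sweep; the peak is the room count.
Events (time:±→running): 4:+→1 6:+→2 7:+→3 8:+→4 9:+→5 … peak 5.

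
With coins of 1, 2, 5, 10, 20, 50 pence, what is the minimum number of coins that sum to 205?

Greedy: take as many of the largest coin as possible, then repeat with the remainder.
205 = 4×50 + 1×5
Total coins = 4 + 1 = 5

5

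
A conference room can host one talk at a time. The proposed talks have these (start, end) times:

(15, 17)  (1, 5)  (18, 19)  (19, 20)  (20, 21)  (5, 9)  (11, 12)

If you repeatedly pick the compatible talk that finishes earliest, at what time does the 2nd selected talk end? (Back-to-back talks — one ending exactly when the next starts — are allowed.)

Order by finish time; keep every interval that doesn't clash with the previous kept one.
Sorted by end: (1,5)  (5,9)  (11,12)  (15,17)  (18,19)  (19,20)  (20,21)
take (1,5); take (5,9); take (11,12); take (15,17); take (18,19); take (19,20); take (20,21).
Selected: (1,5) (5,9) (11,12) (15,17) (18,19) (19,20) (20,21)

9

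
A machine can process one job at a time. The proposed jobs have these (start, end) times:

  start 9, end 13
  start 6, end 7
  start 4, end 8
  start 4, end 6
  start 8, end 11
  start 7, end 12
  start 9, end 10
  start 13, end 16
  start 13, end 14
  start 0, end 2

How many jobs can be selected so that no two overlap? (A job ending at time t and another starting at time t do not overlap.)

Sorted by end: (0,2)  (4,6)  (6,7)  (4,8)  (9,10)  (8,11)  (7,12)  (9,13)  (13,14)  (13,16)
take (0,2); take (4,6); take (6,7); skip (4,8); take (9,10); skip (9,13); take (13,14).
Selected 5 jobs.

5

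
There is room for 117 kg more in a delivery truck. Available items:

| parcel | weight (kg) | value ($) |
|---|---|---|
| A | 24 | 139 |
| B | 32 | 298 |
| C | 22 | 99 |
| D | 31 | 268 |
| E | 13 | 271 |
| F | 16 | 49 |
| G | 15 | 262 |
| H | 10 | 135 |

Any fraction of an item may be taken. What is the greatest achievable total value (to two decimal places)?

1326.67

Sort by value per unit weight and fill in that order.
Order: E (271/13=20.85) > G (262/15=17.47) > H (135/10=13.50) > B (298/32=9.31) > D (268/31=8.65) > A (139/24=5.79) > C (99/22=4.50) > F (49/16=3.06)
Fill: take E (13 @ 271) → take G (15 @ 262) → take H (10 @ 135) → take B (32 @ 298) → take D (31 @ 268) → take 16/24 of A → 92.67; 117/117 used.
Total value = 1326.67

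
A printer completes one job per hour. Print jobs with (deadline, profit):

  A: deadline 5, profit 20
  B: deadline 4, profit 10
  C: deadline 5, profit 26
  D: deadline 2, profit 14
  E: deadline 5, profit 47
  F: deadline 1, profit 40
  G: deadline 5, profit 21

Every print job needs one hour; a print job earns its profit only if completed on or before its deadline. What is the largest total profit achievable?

Take jobs in profit order; each goes to the latest open slot no later than its deadline.
Profit order: E=47 F=40 C=26 G=21 A=20 D=14 B=10
Assign: E→slot 5, F→slot 1, C→slot 4, G→slot 3, A→slot 2, D skipped, B skipped.
Slots: [1:F] [2:A] [3:G] [4:C] [5:E]
Profit = 40 + 20 + 21 + 26 + 47 = 154

154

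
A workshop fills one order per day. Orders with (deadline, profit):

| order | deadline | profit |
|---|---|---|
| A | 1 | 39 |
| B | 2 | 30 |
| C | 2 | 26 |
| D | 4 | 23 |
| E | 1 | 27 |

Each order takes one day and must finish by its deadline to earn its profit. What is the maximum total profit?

By profit: A(d1,39), B(d2,30), E(d1,27), C(d2,26), D(d4,23)
A→slot 1; B→slot 2; E skipped; C skipped; D→slot 4.
Profit = 39 + 30 + 23 = 92

92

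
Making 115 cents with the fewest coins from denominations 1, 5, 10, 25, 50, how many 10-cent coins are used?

1

Greedy: take as many of the largest coin as possible, then repeat with the remainder.
115 − 2×50→15 − 1×10→5 − 1×5→0
Count of 10: 1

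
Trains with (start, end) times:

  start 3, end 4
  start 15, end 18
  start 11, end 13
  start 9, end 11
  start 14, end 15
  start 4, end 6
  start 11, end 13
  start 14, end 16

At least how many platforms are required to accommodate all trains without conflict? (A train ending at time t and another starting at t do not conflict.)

starts: [3, 4, 9, 11, 11, 14, 14, 15]
ends:   [4, 6, 11, 13, 13, 15, 16, 18]
s3→1 e4→0 s4→1 e6→0 s9→1 e11→0 s11→1 s11→2  — peak 2.

2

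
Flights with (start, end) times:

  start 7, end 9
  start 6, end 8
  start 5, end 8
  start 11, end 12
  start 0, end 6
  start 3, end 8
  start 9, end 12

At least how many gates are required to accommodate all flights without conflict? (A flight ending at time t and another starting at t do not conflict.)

4

The answer is the maximum number of intervals overlapping at any instant.
starts: [0, 3, 5, 6, 7, 9, 11]
ends:   [6, 8, 8, 8, 9, 12, 12]
s0→1 s3→2 s5→3 e6→2 s6→3 s7→4  — peak 4.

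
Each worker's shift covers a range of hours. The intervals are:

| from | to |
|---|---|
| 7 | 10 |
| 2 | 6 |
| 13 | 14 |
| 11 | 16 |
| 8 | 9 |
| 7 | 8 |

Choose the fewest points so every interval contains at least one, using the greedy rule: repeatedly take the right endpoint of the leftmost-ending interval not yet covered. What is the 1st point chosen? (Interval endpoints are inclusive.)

6

By right end: [2,6]  [7,8]  [8,9]  [7,10]  [13,14]  [11,16]
[2,6] uncovered → point at 6; [7,8] uncovered → point at 8; [13,14] uncovered → point at 14.
Points: 6, 8, 14 (3 total).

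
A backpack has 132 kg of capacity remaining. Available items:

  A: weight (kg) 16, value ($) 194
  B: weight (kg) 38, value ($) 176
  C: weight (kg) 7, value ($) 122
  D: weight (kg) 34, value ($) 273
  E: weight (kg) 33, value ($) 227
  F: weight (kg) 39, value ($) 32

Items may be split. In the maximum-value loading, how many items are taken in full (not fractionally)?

Sort by value per unit weight and fill in that order.
Order: C (122/7=17.43) > A (194/16=12.12) > D (273/34=8.03) > E (227/33=6.88) > B (176/38=4.63) > F (32/39=0.82)
Fill: take C (7 @ 122) → take A (16 @ 194) → take D (34 @ 273) → take E (33 @ 227) → take B (38 @ 176) → take 4/39 of F → 3.28; 132/132 used.
5 item(s) taken whole; one partial (take 4/39 of F).

5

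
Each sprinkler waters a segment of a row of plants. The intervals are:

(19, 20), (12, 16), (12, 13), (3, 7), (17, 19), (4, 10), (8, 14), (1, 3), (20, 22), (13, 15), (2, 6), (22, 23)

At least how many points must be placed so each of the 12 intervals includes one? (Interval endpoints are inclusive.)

Process intervals by earliest right end; each time one isn't hit yet, stab at its right endpoint.
By right end: [1,3]  [2,6]  [3,7]  [4,10]  [12,13]  [8,14]  [13,15]  [12,16]  [17,19]  [19,20]  [20,22]  [22,23]
[1,3] uncovered → point at 3; [4,10] uncovered → point at 10; [12,13] uncovered → point at 13; [17,19] uncovered → point at 19; [20,22] uncovered → point at 22.
Points: 3, 10, 13, 19, 22 (5 total).

5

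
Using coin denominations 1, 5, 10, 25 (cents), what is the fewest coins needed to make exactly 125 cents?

125 = 5×25
Total coins = 5 = 5

5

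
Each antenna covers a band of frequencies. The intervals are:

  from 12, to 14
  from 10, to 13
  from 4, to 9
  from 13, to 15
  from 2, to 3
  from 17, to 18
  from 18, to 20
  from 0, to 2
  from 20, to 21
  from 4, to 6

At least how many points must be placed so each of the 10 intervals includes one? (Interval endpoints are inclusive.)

Sort by right endpoint; whenever an interval is uncovered, place a point at its right end.
By right end: [0,2]  [2,3]  [4,6]  [4,9]  [10,13]  [12,14]  [13,15]  [17,18]  [18,20]  [20,21]
[0,2] uncovered → point at 2; [4,6] uncovered → point at 6; [10,13] uncovered → point at 13; [17,18] uncovered → point at 18; [20,21] uncovered → point at 21.
Points: 2, 6, 13, 18, 21 (5 total).

5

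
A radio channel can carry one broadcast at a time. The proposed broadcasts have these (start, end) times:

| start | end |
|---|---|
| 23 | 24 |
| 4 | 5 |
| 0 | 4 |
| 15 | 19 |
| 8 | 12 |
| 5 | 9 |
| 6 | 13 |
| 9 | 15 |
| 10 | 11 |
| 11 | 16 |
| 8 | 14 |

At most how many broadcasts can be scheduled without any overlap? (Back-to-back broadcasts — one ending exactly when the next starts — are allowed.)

6

By end time: (0,4), (4,5), (5,9), (10,11), (8,12), (6,13), (8,14), (9,15), (11,16), (15,19), (23,24).
Pick (0,4); next start ≥ 4 → (4,5); next start ≥ 5 → (5,9); next start ≥ 9 → (10,11); next start ≥ 11 → (11,16); next start ≥ 16 → (23,24).
Selected 6 broadcasts.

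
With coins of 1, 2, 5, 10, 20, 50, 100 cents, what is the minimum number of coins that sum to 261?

5

Use the largest denomination that fits, subtract, and repeat.
261 − 2×100→61 − 1×50→11 − 1×10→1 − 1×1→0
Total coins = 2 + 1 + 1 + 1 = 5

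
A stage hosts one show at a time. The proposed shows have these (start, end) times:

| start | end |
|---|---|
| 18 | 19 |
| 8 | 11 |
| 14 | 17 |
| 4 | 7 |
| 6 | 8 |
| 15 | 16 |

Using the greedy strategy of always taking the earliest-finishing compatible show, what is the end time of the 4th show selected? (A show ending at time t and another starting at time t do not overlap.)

19

By end time: (4,7), (6,8), (8,11), (15,16), (14,17), (18,19).
Pick (4,7); next start ≥ 7 → (8,11); next start ≥ 11 → (15,16); next start ≥ 16 → (18,19).
Selected: (4,7) (8,11) (15,16) (18,19)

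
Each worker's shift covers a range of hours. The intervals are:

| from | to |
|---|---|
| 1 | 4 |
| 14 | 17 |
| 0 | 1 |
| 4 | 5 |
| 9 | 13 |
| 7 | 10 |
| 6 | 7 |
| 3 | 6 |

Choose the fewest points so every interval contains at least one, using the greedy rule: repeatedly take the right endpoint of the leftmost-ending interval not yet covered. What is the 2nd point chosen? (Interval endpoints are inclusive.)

Sort by right endpoint; whenever an interval is uncovered, place a point at its right end.
By right end: [0,1]  [1,4]  [4,5]  [3,6]  [6,7]  [7,10]  [9,13]  [14,17]
[0,1] uncovered → point at 1; [4,5] uncovered → point at 5; [6,7] uncovered → point at 7; [9,13] uncovered → point at 13; [14,17] uncovered → point at 17.
Points: 1, 5, 7, 13, 17 (5 total).

5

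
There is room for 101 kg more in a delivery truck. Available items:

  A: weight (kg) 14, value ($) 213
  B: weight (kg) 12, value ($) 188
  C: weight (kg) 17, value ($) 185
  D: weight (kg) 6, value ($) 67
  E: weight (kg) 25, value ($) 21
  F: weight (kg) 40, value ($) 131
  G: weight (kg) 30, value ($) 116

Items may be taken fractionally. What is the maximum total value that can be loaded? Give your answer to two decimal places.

Ratios (sorted): B 15.67, A 15.21, D 11.17, C 10.88, G 3.87, F 3.27, E 0.84
take B (12 @ 188); take A (14 @ 213); take D (6 @ 67); take C (17 @ 185); take G (30 @ 116); take 22/40 of F → 72.05. Capacity used 101/101.
Total value = 841.05

841.05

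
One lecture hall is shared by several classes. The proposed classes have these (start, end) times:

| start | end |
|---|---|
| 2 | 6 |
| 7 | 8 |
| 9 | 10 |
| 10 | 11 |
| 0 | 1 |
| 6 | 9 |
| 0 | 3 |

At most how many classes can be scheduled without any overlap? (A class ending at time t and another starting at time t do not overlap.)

Greedy by earliest finish: after sorting by end time, pick each interval compatible with the last pick.
Sorted by end: (0,1)  (0,3)  (2,6)  (7,8)  (6,9)  (9,10)  (10,11)
take (0,1); skip (0,3); take (2,6); take (7,8); take (9,10); take (10,11).
Selected 5 classes.

5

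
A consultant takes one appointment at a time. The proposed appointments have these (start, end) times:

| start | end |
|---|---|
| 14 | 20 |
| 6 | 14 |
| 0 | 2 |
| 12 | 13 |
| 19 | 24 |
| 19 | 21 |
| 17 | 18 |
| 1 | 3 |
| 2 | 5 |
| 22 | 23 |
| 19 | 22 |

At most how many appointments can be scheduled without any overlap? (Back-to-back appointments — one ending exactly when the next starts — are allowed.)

Sort by end time and greedily take each interval whose start is ≥ the last chosen end.
Sorted by end: (0,2)  (1,3)  (2,5)  (12,13)  (6,14)  (17,18)  (14,20)  (19,21)  (19,22)  (22,23)  (19,24)
take (0,2); skip (1,3); take (2,5); take (12,13); take (17,18); take (19,21); skip (19,22); take (22,23).
Selected 6 appointments.

6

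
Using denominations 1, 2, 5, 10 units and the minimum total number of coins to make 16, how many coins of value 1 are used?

1

Use the largest denomination that fits, subtract, and repeat.
16 = 1×10 + 1×5 + 1×1
Count of 1: 1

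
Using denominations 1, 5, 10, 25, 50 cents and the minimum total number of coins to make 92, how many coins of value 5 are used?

92 − 1×50→42 − 1×25→17 − 1×10→7 − 1×5→2 − 2×1→0
Count of 5: 1

1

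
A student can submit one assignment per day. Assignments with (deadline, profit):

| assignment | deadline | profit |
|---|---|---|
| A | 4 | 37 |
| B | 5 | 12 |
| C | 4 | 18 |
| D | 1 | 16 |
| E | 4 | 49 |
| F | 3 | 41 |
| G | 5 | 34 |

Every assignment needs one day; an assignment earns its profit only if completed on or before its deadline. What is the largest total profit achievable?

Sort by profit descending; place each in the latest free slot ≤ its deadline.
Profit order: E=49 F=41 A=37 G=34 C=18 D=16 B=12
Assign: E→slot 4, F→slot 3, A→slot 2, G→slot 5, C→slot 1, D skipped, B skipped.
Slots: [1:C] [2:A] [3:F] [4:E] [5:G]
Profit = 18 + 37 + 41 + 49 + 34 = 179

179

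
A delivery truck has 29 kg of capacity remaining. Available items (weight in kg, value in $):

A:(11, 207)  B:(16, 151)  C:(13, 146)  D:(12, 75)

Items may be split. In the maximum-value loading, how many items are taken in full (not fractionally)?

Ratios (sorted): A 18.82, C 11.23, B 9.44, D 6.25
take A (11 @ 207); take C (13 @ 146); take 5/16 of B → 47.19. Capacity used 29/29.
2 item(s) taken whole; one partial (take 5/16 of B).

2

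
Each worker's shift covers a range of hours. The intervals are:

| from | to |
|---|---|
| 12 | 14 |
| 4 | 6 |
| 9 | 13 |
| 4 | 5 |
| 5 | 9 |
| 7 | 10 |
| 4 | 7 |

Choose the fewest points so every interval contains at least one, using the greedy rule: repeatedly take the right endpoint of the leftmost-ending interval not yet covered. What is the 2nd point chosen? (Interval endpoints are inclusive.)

10

Process intervals by earliest right end; each time one isn't hit yet, stab at its right endpoint.
Sorted: [4,5] [4,6] [4,7] [5,9] [7,10] [9,13] [12,14]
{[4,5],[4,6],[4,7],[5,9]} hit by 5; {[7,10],[9,13]} hit by 10; {[12,14]} hit by 14.
Points: 5, 10, 14 (3 total).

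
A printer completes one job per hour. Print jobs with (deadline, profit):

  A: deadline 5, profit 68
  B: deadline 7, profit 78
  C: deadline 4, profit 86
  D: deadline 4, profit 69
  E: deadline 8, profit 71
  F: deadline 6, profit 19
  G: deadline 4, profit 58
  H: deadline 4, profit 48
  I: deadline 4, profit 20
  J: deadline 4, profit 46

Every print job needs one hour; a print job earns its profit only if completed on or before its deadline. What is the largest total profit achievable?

Profit order: C=86 B=78 E=71 D=69 A=68 G=58 H=48 J=46 I=20 F=19
Assign: C→slot 4, B→slot 7, E→slot 8, D→slot 3, A→slot 5, G→slot 2, H→slot 1, J skipped, I skipped, F→slot 6.
Slots: [1:H] [2:G] [3:D] [4:C] [5:A] [6:F] [7:B] [8:E]
Profit = 48 + 58 + 69 + 86 + 68 + 19 + 78 + 71 = 497

497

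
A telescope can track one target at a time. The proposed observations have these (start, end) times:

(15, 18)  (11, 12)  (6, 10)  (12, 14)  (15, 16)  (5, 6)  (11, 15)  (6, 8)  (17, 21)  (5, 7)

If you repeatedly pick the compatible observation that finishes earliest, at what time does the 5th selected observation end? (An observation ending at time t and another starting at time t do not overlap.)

16

Order by finish time; keep every interval that doesn't clash with the previous kept one.
Sorted by end: (5,6)  (5,7)  (6,8)  (6,10)  (11,12)  (12,14)  (11,15)  (15,16)  (15,18)  (17,21)
take (5,6); skip (5,7); take (6,8); take (11,12); take (12,14); take (15,16); skip (15,18); take (17,21).
Selected: (5,6) (6,8) (11,12) (12,14) (15,16) (17,21)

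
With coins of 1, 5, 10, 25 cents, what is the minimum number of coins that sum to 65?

65 − 2×25→15 − 1×10→5 − 1×5→0
Total coins = 2 + 1 + 1 = 4

4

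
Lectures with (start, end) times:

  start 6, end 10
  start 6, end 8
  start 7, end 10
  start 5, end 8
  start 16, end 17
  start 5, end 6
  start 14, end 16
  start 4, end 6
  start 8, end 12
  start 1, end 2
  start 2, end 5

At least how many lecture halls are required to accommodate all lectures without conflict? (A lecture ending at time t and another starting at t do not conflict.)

4

The answer is the maximum number of intervals overlapping at any instant.
Events (time:±→running): 1:+→1 2:-→0 2:+→1 4:+→2 5:-→1 5:+→2 5:+→3 6:-→2 6:-→1 6:+→2 6:+→3 7:+→4 … peak 4.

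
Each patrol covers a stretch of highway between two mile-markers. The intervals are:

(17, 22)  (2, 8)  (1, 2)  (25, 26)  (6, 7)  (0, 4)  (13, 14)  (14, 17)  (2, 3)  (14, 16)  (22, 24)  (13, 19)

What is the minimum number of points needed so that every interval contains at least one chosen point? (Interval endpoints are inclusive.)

Process intervals by earliest right end; each time one isn't hit yet, stab at its right endpoint.
Sorted: [1,2] [2,3] [0,4] [6,7] [2,8] [13,14] [14,16] [14,17] [13,19] [17,22] [22,24] [25,26]
{[1,2],[2,3],[0,4]} hit by 2; {[6,7],[2,8]} hit by 7; {[13,14],[14,16],[14,17],[13,19]} hit by 14; {[17,22],[22,24]} hit by 22; {[25,26]} hit by 26.
Points: 2, 7, 14, 22, 26 (5 total).

5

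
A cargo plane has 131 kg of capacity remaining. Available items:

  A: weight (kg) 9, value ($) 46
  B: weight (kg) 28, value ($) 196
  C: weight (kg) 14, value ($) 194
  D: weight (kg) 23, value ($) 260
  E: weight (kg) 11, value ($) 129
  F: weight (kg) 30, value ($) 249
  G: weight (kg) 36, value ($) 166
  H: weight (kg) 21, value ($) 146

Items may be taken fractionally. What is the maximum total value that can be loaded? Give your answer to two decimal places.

1194.44

Greedy by value/weight ratio, highest first.
Ratios (sorted): C 13.86, E 11.73, D 11.30, F 8.30, B 7.00, H 6.95, A 5.11, G 4.61
take C (14 @ 194); take E (11 @ 129); take D (23 @ 260); take F (30 @ 249); take B (28 @ 196); take H (21 @ 146); take 4/9 of A → 20.44. Capacity used 131/131.
Total value = 1194.44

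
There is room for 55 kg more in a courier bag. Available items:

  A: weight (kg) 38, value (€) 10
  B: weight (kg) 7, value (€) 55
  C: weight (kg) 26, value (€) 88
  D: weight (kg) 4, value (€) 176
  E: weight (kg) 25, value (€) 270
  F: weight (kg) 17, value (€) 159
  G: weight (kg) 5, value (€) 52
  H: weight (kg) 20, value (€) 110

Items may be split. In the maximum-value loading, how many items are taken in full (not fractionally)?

Sort by value per unit weight and fill in that order.
Ratios (sorted): D 44.00, E 10.80, G 10.40, F 9.35, B 7.86, H 5.50, C 3.38, A 0.26
take D (4 @ 176); take E (25 @ 270); take G (5 @ 52); take F (17 @ 159); take 4/7 of B → 31.43. Capacity used 55/55.
4 item(s) taken whole; one partial (take 4/7 of B).

4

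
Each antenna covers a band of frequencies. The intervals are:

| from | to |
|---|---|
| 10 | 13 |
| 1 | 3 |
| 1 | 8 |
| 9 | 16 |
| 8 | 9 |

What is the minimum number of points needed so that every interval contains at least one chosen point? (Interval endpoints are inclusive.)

By right end: [1,3]  [1,8]  [8,9]  [10,13]  [9,16]
[1,3] uncovered → point at 3; [8,9] uncovered → point at 9; [10,13] uncovered → point at 13.
Points: 3, 9, 13 (3 total).

3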